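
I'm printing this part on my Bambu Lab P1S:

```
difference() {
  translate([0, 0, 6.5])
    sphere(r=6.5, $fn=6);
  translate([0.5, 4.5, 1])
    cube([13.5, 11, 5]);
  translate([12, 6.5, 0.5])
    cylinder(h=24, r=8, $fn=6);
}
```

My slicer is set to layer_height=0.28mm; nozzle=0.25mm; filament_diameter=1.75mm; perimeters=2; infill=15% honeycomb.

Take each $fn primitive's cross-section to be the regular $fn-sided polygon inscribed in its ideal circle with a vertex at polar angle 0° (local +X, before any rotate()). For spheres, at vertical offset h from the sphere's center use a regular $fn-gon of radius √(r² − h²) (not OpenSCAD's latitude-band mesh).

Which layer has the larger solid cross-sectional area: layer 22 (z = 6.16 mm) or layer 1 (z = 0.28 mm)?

Layer 22 (z = 6.16): the r=6.5 sphere contributes a regular 6-gon of circumradius √(6.5²−0.34²) = 6.491 (area = (6/2)·6.491²·sin(360°/6) = 109.47 mm²); the cube at (0.5, 4.5) does not reach this height (z outside [1, 6]); the r=8 cylinder at (12, 6.5) contributes a regular 6-gon of circumradius 8 (area = (6/2)·8.000²·sin(360°/6) = 166.28 mm²); Subtracting the remaining from the first: starting from the r=6.5 sphere (109.47 mm²), the r=8 cylinder at (12, 6.5) misses the remaining region (no effect) — area = 109.47 mm². So its area = 109.47 mm². Layer 1 (z = 0.28): the sphere: section is a regular 6-gon, circumradius = √(r²−h²) = √(6.5²−6.22²) = 1.887 (area = (6/2)·1.887²·sin(360°/6) = 9.25 mm²); the cube at (0.5, 4.5) is absent (z outside [1, 6]); the cylinder at (12, 6.5) is absent (z outside [0.5, 24.5]); After the difference (first − rest): none of the subtracted shapes is present at this height, so the r=6.5 sphere is unchanged — area = 9.25 mm². So its area = 9.25 mm². Layer 22 is larger (109.47 vs 9.25 mm²).

layer 22 (z = 6.16 mm)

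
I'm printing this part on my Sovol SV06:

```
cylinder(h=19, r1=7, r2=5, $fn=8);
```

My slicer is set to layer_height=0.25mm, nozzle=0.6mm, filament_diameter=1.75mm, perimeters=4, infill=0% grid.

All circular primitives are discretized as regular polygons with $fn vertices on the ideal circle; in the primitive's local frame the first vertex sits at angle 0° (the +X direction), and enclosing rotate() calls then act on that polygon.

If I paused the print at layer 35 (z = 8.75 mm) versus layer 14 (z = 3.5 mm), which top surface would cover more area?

Layer 35 (z = 8.75): the cone: at t=0.461 of its height the radius interpolates to r₁+(r₂−r₁)t = 6.079, giving a regular 8-gon of that circumradius (area = (8/2)·6.079²·sin(360°/8) = 104.52 mm²). So its area = 104.52 mm². Layer 14 (z = 3.5): the cone (r1=7→r2=5) has section circumradius 6.632 here — a regular 8-gon (area = (8/2)·6.632²·sin(360°/8) = 124.39 mm²). So its area = 124.39 mm². Layer 14 is larger (124.39 vs 104.52 mm²).

layer 14 (z = 3.5 mm)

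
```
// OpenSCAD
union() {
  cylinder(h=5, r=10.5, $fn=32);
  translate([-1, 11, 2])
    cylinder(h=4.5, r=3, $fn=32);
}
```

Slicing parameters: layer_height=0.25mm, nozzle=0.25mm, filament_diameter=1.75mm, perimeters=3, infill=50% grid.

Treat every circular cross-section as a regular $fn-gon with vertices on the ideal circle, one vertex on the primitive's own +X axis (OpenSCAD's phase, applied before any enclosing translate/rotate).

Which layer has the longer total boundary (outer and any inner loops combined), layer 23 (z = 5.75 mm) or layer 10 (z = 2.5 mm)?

layer 10 (z = 2.5 mm)

Layer 23 (z = 5.75): the cylinder is not intersected at this z (z outside [0, 5]); the r=3 cylinder at (-1, 11) gives a regular 32-gon of circumradius 3 (constant along its height) (perimeter = 2·32·3.000·sin(180°/32) = 18.82 mm); Merging all regions: only the r=3 cylinder at (-1, 11) is present, so the union is just that shape — boundary = 18.82 mm. So its perimeter = 18.82 mm. Layer 10 (z = 2.5): the r=10.5 cylinder gives a regular 32-gon of circumradius 10.5 (constant along its height) (perimeter = 2·32·10.500·sin(180°/32) = 65.87 mm); the r=3 cylinder at (-1, 11) contributes a regular 32-gon of circumradius 3 (perimeter = 2·32·3.000·sin(180°/32) = 18.82 mm); Combining (union): the regions partially overlap (shared area 9.82 mm²), so the edge portions inside another operand are dropped and the merged outline is re-measured after clipping — boundary = 71.48 mm. So its perimeter = 71.48 mm. Layer 10 is larger (71.48 vs 18.82 mm).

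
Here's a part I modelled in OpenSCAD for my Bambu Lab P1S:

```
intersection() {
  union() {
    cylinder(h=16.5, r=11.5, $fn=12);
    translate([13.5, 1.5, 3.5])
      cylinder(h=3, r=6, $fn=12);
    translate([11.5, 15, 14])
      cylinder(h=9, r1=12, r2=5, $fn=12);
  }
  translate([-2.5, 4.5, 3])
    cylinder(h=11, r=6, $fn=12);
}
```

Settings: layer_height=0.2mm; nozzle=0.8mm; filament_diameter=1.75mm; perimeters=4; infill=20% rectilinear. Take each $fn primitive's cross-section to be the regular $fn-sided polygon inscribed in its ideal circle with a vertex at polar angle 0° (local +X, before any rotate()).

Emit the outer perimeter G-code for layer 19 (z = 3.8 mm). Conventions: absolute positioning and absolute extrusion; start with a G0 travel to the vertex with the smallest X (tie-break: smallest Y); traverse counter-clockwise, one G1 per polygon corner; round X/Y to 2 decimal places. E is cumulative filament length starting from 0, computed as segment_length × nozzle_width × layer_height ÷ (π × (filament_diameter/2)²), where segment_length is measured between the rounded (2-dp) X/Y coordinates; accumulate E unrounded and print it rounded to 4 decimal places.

G0 X-8.50 Y4.50 Z3.80
G1 X-7.70 Y1.50 E0.2065
G1 X-5.50 Y-0.70 E0.4135
G1 X-2.50 Y-1.50 E0.6200
G1 X0.50 Y-0.70 E0.8266
G1 X2.70 Y1.50 E1.0335
G1 X3.50 Y4.50 E1.2401
G1 X2.70 Y7.50 E1.4466
G1 X0.50 Y9.70 E1.6536
G1 X-2.50 Y10.50 E1.8601
G1 X-5.50 Y9.70 E2.0666
G1 X-7.70 Y7.50 E2.2736
G1 X-8.50 Y4.50 E2.4801

At z = 3.8 mm: the r=11.5 cylinder contributes a regular 12-gon of circumradius 11.5; the r=6 cylinder at (13.5, 1.5) gives a regular 12-gon of circumradius 6 (constant along its height); the cone at (11.5, 15) is absent (z outside [14, 23]); Merging all regions: the regions partially overlap (shared area 23.19 mm²), so overlapping operands fuse into one piece — 1 connected region; the r=6 cylinder at (-2.5, 4.5) contributes a regular 12-gon of circumradius 6; Taking the intersection: the r=6 cylinder at (-2.5, 4.5) lies inside the result so far, so the common part is the r=6 cylinder at (-2.5, 4.5) itself — 1 connected region. The outline is a single polygon with 12 vertices. Extrusion per mm of travel: 0.8 × 0.2 / (π × 0.875²) = 0.066520. Accumulating E over each segment gives final E = 2.4801.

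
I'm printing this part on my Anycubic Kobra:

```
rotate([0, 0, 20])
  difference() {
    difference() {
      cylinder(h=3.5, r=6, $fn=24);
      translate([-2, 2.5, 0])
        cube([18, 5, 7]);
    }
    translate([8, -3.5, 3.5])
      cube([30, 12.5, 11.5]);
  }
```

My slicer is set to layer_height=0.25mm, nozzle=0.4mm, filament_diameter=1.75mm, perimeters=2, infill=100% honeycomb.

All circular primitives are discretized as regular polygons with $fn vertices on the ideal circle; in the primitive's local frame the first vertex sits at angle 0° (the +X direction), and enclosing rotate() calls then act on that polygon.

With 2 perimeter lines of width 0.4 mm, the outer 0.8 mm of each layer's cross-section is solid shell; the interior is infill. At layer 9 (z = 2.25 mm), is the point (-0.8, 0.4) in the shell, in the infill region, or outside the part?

infill

At z = 2.25 mm: the r=6 cylinder gives a regular 24-gon of circumradius 6 (constant along its height); the cube at (-2, 2.5) is present — its section is the full 18×5 rectangle; After the difference (first − rest): starting from the r=6 cylinder, the 18×5 cube at (-2, 2.5) partially overlaps it — only the 20.20 mm² overlap (of its 90.00 mm²) is removed, clipping the outline — 1 connected region; the cube at (8, -3.5) does not reach this height (z outside [3.5, 15]); Taking the first minus the rest: none of the subtracted shapes is present at this height, so the result so far is unchanged — 1 connected region; (whole slice rotated 20° about Z — lengths, areas and connectivity unchanged). Overall, the cross-section is a single solid region. Undo the 20° rotation: the query point maps to (-0.615, 0.649) in the un-rotated model frame. The nearest boundary edge runs (-2.00, 2.50)→(5.40, 2.50); distance from the point to it = 1.85 mm. The point is inside the cross-section and 1.85 mm from the nearest boundary — more than the 0.8 mm shell width (2 × 0.4), so it's in the infill interior.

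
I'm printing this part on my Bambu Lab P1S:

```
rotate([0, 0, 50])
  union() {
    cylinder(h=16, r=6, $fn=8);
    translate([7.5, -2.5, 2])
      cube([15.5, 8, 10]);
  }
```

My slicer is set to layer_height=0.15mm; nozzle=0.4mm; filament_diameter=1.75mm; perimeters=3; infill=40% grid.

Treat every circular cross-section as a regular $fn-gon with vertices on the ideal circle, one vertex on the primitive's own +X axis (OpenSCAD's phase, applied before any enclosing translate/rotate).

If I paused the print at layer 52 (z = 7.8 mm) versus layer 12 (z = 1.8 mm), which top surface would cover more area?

layer 52 (z = 7.8 mm)

Layer 52 (z = 7.8): the r=6 cylinder gives a regular 8-gon of circumradius 6 (constant along its height) (area = (8/2)·6.000²·sin(360°/8) = 101.82 mm²); the cube at (7.5, -2.5) (footprint 15.5×8) is included at this height (area 124.00 mm²); Merging all regions: the 2 present regions are separate (no shared area or edge), so areas and boundary lengths simply add and each stays a separate island — area = 225.82 mm²; (rotated 50° about Z; rotation is an isometry so areas/perimeters/island counts are preserved). So its area = 225.82 mm². Layer 12 (z = 1.8): the r=6 cylinder contributes a regular 8-gon of circumradius 6 (area = (8/2)·6.000²·sin(360°/8) = 101.82 mm²); the cube at (7.5, -2.5) is not intersected at this z (z outside [2, 12]); Merging all regions: only the r=6 cylinder is present, so the union is just that shape — area = 101.82 mm²; (whole slice rotated 50° about Z — lengths, areas and connectivity unchanged). So its area = 101.82 mm². Layer 52 is larger (225.82 vs 101.82 mm²).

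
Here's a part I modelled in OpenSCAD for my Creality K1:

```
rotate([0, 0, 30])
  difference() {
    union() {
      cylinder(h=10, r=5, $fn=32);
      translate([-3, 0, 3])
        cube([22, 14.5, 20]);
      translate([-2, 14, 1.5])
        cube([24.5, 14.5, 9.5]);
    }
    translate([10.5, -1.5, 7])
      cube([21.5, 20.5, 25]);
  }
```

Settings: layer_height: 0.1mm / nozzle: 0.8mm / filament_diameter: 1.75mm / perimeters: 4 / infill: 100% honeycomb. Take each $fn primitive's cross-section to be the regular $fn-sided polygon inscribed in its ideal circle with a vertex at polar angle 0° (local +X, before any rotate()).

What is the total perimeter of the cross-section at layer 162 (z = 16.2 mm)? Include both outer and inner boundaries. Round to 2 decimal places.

56.00 mm

At z = 16.2 mm: the cylinder is absent (z outside [0, 10]); the 22×14.5 cube at (-3, 0) contributes its full rectangle (perimeter 73.00 mm); the cube at (-2, 14) is absent (z outside [1.5, 11]); Merging all regions: only the 22×14.5 cube at (-3, 0) is present, so the union is just that shape — boundary = 73.00 mm; the cube at (10.5, -1.5) (footprint 21.5×20.5) is included at this height (perimeter 84.00 mm); Taking the first minus the rest: starting from that combined region, the 21.5×20.5 cube at (10.5, -1.5) partially overlaps it — only the 123.25 mm² overlap (of its 440.75 mm²) is removed, clipping the outline — boundary = 56.00 mm; (whole slice rotated 30° about Z — lengths, areas and connectivity unchanged). Overall, the cross-section is a single solid region. Total boundary length (outer) = 56.00 mm.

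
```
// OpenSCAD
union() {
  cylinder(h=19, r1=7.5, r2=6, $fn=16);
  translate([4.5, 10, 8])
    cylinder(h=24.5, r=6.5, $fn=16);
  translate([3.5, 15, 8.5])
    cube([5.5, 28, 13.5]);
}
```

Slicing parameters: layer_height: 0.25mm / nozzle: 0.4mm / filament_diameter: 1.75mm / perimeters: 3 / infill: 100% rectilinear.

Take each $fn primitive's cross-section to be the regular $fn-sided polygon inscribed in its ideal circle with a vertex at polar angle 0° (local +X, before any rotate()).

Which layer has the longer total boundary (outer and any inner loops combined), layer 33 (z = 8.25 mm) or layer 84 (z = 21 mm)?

layer 84 (z = 21 mm)

Layer 33 (z = 8.25): the cone (r1=7.5→r2=6) has section circumradius 6.849 here — a regular 16-gon (perimeter = 2·16·6.849·sin(180°/16) = 42.76 mm); the r=6.5 cylinder at (4.5, 10) gives a regular 16-gon of circumradius 6.5 (constant along its height) (perimeter = 2·16·6.500·sin(180°/16) = 40.58 mm); the cube at (3.5, 15) is not intersected at this z (z outside [8.5, 22]); Taking the union: the regions partially overlap (shared area 10.97 mm²), so the edge portions inside another operand are dropped and the merged outline is re-measured after clipping — boundary = 67.98 mm. So its perimeter = 67.98 mm. Layer 84 (z = 21): the cone is not intersected at this z (z outside [0, 19]); the r=6.5 cylinder at (4.5, 10) gives a regular 16-gon of circumradius 6.5 (constant along its height) (perimeter = 2·16·6.500·sin(180°/16) = 40.58 mm); the cube at (3.5, 15) (footprint 5.5×28) is included at this height (perimeter 67.00 mm); Taking the union: the regions partially overlap (shared area 5.27 mm²), so the edge portions inside another operand are dropped and the merged outline is re-measured after clipping — boundary = 95.92 mm. So its perimeter = 95.92 mm. Layer 84 is larger (95.92 vs 67.98 mm).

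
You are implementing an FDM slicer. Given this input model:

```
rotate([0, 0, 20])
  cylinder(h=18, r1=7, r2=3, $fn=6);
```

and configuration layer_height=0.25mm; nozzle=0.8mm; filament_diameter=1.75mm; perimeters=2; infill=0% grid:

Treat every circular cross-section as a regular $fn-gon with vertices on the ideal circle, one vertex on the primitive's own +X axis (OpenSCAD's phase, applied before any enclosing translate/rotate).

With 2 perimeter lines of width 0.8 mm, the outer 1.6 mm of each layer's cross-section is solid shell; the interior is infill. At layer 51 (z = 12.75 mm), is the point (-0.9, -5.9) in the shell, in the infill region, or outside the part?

At z = 12.75 mm: the cone contributes a regular 6-gon of circumradius 4.167 (interpolated between r1=7 and r2=3 at t=0.708); (whole slice rotated 20° about Z — lengths, areas and connectivity unchanged). Overall, the cross-section is a single solid region. Undo the 20° rotation: the query point maps to (-2.864, -5.236) in the un-rotated model frame. The nearest boundary edge runs (-4.17, 0.00)→(-2.08, -3.61); distance from the point to it = 1.81 mm. The point is not inside any of the regions above, so it lies outside the cross-section (1.81 mm from the nearest boundary).

outside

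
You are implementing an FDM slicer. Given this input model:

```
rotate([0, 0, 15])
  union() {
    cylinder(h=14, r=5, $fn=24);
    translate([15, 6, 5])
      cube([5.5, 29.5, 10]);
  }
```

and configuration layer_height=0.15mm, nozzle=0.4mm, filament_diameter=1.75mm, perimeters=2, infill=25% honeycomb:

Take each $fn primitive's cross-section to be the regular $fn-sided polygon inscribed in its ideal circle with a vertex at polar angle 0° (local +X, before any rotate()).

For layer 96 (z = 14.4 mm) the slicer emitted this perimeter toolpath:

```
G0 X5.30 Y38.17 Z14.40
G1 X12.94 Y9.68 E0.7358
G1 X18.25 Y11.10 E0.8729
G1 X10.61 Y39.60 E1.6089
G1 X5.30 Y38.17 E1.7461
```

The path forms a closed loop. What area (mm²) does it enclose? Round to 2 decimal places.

162.20 mm²

Apply the shoelace formula to the sequence of (X, Y) vertices; enclosed area = 162.20 mm².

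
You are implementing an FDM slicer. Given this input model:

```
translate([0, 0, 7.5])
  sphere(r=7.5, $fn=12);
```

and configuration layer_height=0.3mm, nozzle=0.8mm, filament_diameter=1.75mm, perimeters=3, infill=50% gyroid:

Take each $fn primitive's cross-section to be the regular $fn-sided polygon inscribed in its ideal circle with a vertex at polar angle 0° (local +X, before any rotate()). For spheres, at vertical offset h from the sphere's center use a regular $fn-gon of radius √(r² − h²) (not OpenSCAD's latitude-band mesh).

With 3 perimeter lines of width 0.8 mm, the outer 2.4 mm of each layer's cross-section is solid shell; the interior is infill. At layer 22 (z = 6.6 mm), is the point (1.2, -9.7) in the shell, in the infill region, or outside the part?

outside

At z = 6.6 mm: the r=7.5 sphere slices to a regular 12-gon of circumradius 7.446 (√(r²−h²) with h=0.9 from center). Overall, the cross-section is a single solid region. The nearest boundary edge runs (-0.00, -7.45)→(3.72, -6.45); distance from the point to it = 2.49 mm. The point is not inside any of the regions above, so it lies outside the cross-section (2.49 mm from the nearest boundary).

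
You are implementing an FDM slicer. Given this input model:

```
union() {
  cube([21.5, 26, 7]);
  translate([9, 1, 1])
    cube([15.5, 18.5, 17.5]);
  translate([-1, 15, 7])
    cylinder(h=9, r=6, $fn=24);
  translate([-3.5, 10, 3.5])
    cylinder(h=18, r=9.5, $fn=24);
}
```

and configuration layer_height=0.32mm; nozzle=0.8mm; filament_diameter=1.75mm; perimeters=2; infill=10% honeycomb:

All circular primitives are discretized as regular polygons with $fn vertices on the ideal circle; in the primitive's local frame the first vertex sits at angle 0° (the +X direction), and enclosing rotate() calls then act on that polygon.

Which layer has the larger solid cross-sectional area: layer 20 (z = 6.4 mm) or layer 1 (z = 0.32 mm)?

Layer 20 (z = 6.4): the 21.5×26 cube contributes its full rectangle (area 559.00 mm²); the cube at (9, 1) (footprint 15.5×18.5) is included at this height (area 286.75 mm²); the cylinder at (-1, 15) is absent (z outside [7, 16]); the cylinder at (-3.5, 10): section is a regular 24-gon, circumradius r=9.5 (area = (24/2)·9.500²·sin(360°/24) = 280.30 mm²); Taking the union: the regions partially overlap — summed areas 1126.05 mm² minus the doubly-counted overlap 306.82 mm² gives 819.23 mm² — area = 819.23 mm². So its area = 819.23 mm². Layer 1 (z = 0.32): the cube (footprint 21.5×26) is included at this height (area 559.00 mm²); the cube at (9, 1) does not reach this height (z outside [1, 18.5]); the cylinder at (-1, 15) is not intersected at this z (z outside [7, 16]); the cylinder at (-3.5, 10) does not reach this height (z outside [3.5, 21.5]); Merging all regions: only the 21.5×26 cube is present, so the union is just that shape — area = 559.00 mm². So its area = 559.00 mm². Layer 20 is larger (819.23 vs 559.00 mm²).

layer 20 (z = 6.4 mm)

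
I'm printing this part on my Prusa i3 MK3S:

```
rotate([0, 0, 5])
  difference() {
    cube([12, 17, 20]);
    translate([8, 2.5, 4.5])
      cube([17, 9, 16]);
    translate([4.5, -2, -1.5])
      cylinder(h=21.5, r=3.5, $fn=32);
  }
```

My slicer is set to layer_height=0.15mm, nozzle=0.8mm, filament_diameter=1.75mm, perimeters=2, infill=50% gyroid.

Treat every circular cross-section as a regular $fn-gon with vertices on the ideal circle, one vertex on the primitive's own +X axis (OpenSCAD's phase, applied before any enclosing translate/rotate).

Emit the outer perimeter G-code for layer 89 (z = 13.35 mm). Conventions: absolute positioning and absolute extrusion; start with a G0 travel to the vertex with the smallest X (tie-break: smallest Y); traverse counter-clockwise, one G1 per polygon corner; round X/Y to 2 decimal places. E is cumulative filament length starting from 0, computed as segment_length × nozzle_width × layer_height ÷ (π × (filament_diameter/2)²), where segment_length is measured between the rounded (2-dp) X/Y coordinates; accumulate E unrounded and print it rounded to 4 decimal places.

G0 X-1.48 Y16.94 Z13.35
G1 X0.00 Y0.00 E0.8484
G1 X1.63 Y0.14 E0.9300
G1 X1.98 Y0.65 E0.9608
G1 X2.47 Y1.13 E0.9951
G1 X3.04 Y1.50 E1.0290
G1 X3.68 Y1.76 E1.0634
G1 X4.35 Y1.89 E1.0975
G1 X5.04 Y1.88 E1.1319
G1 X5.71 Y1.74 E1.1661
G1 X6.34 Y1.47 E1.2002
G1 X6.91 Y1.08 E1.2347
G1 X7.34 Y0.64 E1.2654
G1 X11.95 Y1.05 E1.4963
G1 X11.74 Y3.54 E1.6210
G1 X7.75 Y3.19 E1.8208
G1 X6.97 Y12.15 E2.2695
G1 X10.95 Y12.50 E2.4688
G1 X10.47 Y17.98 E2.7433
G1 X-1.48 Y16.94 E3.3417

At z = 13.35 mm: the cube (footprint 12×17) is included at this height; the cube at (8, 2.5) is present — its section is the full 17×9 rectangle; the r=3.5 cylinder at (4.5, -2) gives a regular 32-gon of circumradius 3.5 (constant along its height); After the difference (first − rest): starting from the 12×17 cube, the 17×9 cube at (8, 2.5) partially overlaps it — only the 36.00 mm² overlap (of its 153.00 mm²) is removed, clipping the outline; the r=3.5 cylinder at (4.5, -2) partially overlaps it — only the 5.97 mm² overlap (of its 38.24 mm²) is removed, clipping the outline — 1 connected region; (rotated 5° about Z; rotation is an isometry so areas/perimeters/island counts are preserved). The outline is a single polygon with 19 vertices. Extrusion per mm of travel: 0.8 × 0.15 / (π × 0.875²) = 0.049890. Accumulating E over each segment gives final E = 3.3417.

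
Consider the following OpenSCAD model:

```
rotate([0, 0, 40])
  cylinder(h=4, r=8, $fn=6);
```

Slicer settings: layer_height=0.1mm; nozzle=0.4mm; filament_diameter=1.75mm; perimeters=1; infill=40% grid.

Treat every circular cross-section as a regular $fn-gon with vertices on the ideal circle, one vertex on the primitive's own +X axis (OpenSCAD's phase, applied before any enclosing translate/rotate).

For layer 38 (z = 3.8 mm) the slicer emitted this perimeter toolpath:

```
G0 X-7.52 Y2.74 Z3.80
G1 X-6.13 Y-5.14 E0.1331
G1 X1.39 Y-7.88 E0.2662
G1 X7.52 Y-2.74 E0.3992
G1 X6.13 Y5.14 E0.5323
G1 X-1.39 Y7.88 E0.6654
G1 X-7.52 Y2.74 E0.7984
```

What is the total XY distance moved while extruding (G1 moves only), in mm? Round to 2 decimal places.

Sum the Euclidean lengths of each G1 segment: total = 48.01 mm.

48.01 mm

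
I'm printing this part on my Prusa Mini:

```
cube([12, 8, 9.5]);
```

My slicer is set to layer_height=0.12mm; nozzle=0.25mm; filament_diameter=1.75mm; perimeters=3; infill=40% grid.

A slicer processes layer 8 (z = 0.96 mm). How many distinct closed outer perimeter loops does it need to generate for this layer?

1

At z = 0.96 mm: the 12×8 cube contributes its full rectangle. The result has 1 disconnected region.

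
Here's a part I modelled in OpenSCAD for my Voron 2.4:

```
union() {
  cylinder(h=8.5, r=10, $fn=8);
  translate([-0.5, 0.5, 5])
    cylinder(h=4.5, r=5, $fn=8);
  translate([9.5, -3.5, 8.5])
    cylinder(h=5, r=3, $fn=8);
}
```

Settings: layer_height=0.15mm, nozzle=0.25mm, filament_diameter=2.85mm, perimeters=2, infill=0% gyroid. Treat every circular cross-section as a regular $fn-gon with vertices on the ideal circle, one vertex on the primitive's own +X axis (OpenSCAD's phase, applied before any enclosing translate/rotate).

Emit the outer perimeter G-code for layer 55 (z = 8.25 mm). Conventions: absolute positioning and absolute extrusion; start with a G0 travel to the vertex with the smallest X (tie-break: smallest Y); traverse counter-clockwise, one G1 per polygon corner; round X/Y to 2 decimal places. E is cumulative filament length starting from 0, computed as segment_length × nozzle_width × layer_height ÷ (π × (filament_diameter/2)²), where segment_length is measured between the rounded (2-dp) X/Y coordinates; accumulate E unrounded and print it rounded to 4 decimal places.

G0 X-10.00 Y0.00 Z8.25
G1 X-7.07 Y-7.07 E0.0450
G1 X0.00 Y-10.00 E0.0900
G1 X7.07 Y-7.07 E0.1350
G1 X10.00 Y0.00 E0.1799
G1 X7.07 Y7.07 E0.2249
G1 X0.00 Y10.00 E0.2699
G1 X-7.07 Y7.07 E0.3149
G1 X-10.00 Y0.00 E0.3599

At z = 8.25 mm: the r=10 cylinder gives a regular 8-gon of circumradius 10 (constant along its height); the cylinder at (-0.5, 0.5): section is a regular 8-gon, circumradius r=5; the cylinder at (9.5, -3.5) is not intersected at this z (z outside [8.5, 13.5]); Taking the union: the r=5 cylinder at (-0.5, 0.5) lies entirely inside the r=10 cylinder, so the union is just the r=10 cylinder — 1 connected region. The outline is a single polygon with 8 vertices. Extrusion per mm of travel: 0.25 × 0.15 / (π × 1.425²) = 0.005878. Accumulating E over each segment gives final E = 0.3599.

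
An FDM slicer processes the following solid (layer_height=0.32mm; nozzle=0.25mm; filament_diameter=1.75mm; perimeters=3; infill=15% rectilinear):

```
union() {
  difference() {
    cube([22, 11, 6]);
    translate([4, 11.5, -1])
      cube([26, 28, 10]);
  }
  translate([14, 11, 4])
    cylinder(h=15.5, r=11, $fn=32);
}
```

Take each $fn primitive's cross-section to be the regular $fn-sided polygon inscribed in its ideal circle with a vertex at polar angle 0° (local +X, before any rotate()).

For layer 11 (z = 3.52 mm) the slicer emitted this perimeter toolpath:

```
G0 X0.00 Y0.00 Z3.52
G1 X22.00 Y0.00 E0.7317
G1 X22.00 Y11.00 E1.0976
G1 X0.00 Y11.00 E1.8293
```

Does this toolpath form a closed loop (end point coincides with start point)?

no

Start point (G0): (0.00, 0.00). End point (last G1): the path does not return to the start — open.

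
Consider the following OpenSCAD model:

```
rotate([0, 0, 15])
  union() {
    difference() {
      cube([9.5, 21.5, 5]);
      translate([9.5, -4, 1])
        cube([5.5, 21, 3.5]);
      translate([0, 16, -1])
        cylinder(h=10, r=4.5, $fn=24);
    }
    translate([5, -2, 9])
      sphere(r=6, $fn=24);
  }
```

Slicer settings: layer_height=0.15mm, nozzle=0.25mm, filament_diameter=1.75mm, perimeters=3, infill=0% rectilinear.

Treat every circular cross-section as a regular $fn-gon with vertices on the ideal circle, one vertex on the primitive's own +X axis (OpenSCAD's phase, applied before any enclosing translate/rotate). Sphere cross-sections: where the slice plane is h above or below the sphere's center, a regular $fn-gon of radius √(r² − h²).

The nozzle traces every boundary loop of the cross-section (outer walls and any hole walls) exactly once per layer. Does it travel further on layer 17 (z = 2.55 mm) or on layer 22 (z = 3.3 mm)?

layer 22 (z = 3.3 mm)

Layer 17 (z = 2.55): the cube is present — its section is the full 9.5×21.5 rectangle (perimeter 62.00 mm); the cube at (9.5, -4) (footprint 5.5×21) is included at this height (perimeter 53.00 mm); the r=4.5 cylinder at (0, 16) gives a regular 24-gon of circumradius 4.5 (constant along its height) (perimeter = 2·24·4.500·sin(180°/24) = 28.19 mm); After the difference (first − rest): starting from the 9.5×21.5 cube, the 5.5×21 cube at (9.5, -4) misses the remaining region (no effect); the r=4.5 cylinder at (0, 16) partially overlaps it — only the 31.45 mm² overlap (of its 62.89 mm²) is removed, clipping the outline — boundary = 67.10 mm; the sphere at (5, -2) is absent (|z−center|=6.450 > r=6); Combining (union): only that combined region is present, so the union is just that shape — boundary = 67.10 mm; (whole slice rotated 15° about Z — lengths, areas and connectivity unchanged). So its perimeter = 67.10 mm. Layer 22 (z = 3.3): the 9.5×21.5 cube contributes its full rectangle (perimeter 62.00 mm); the cube at (9.5, -4) (footprint 5.5×21) is included at this height (perimeter 53.00 mm); the r=4.5 cylinder at (0, 16) contributes a regular 24-gon of circumradius 4.5 (perimeter = 2·24·4.500·sin(180°/24) = 28.19 mm); Subtracting the remaining from the first: starting from the 9.5×21.5 cube, the 5.5×21 cube at (9.5, -4) misses the remaining region (no effect); the r=4.5 cylinder at (0, 16) partially overlaps it — only the 31.45 mm² overlap (of its 62.89 mm²) is removed, clipping the outline — boundary = 67.10 mm; the r=6 sphere at (5, -2) contributes a regular 24-gon of circumradius √(6²−5.7²) = 1.873 (perimeter = 2·24·1.873·sin(180°/24) = 11.74 mm); Merging all regions: the 2 present regions are separate (no shared area or edge), so areas and boundary lengths simply add and each stays a separate island — boundary = 78.83 mm; (whole slice rotated 15° about Z — lengths, areas and connectivity unchanged). So its perimeter = 78.83 mm. Layer 22 is larger (78.83 vs 67.10 mm).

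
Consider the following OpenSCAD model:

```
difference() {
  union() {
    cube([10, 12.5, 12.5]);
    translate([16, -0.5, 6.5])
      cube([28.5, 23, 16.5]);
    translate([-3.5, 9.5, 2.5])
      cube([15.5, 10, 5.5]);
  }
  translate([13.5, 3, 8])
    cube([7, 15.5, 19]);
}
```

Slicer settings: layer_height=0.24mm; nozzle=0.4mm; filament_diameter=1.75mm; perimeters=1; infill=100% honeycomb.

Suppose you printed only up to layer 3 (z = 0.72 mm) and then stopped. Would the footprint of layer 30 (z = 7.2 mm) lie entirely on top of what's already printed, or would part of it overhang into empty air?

Compare the two slices. At z = 0.72: the cube is present — its section is the full 10×12.5 rectangle (area 125.00 mm²); the cube at (16, -0.5) is absent (z outside [6.5, 23]); the cube at (-3.5, 9.5) does not reach this height (z outside [2.5, 8]); Taking the union: only the 10×12.5 cube is present, so the union is just that shape — area = 125.00 mm²; the cube at (13.5, 3) is absent (z outside [8, 27]); After the difference (first − rest): none of the subtracted shapes is present at this height, so the result so far is unchanged — area = 125.00 mm². At z = 7.2: the cube (footprint 10×12.5) is included at this height (area 125.00 mm²); the 28.5×23 cube at (16, -0.5) contributes its full rectangle (area 655.50 mm²); the 15.5×10 cube at (-3.5, 9.5) contributes its full rectangle (area 155.00 mm²); Combining (union): the regions partially overlap — summed areas 935.50 mm² minus the doubly-counted overlap 30.00 mm² gives 905.50 mm² — area = 905.50 mm²; the cube at (13.5, 3) is not intersected at this z (z outside [8, 27]); Taking the first minus the rest: none of the subtracted shapes is present at this height, so the result so far is unchanged — area = 905.50 mm². Checking containment: at z = 7.2 the cross-section extends beyond the z = 0.72 cross-section by about 780.50 mm².

part overhangs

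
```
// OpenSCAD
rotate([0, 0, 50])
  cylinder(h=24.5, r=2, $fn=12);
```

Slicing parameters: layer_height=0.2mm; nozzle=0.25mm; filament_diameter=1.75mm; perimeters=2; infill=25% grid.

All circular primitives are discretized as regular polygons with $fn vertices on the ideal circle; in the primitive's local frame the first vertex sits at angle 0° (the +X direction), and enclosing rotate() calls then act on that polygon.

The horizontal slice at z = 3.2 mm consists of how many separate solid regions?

1

At z = 3.2 mm: the r=2 cylinder gives a regular 12-gon of circumradius 2 (constant along its height); (whole slice rotated 50° about Z — lengths, areas and connectivity unchanged). The result has 1 disconnected region.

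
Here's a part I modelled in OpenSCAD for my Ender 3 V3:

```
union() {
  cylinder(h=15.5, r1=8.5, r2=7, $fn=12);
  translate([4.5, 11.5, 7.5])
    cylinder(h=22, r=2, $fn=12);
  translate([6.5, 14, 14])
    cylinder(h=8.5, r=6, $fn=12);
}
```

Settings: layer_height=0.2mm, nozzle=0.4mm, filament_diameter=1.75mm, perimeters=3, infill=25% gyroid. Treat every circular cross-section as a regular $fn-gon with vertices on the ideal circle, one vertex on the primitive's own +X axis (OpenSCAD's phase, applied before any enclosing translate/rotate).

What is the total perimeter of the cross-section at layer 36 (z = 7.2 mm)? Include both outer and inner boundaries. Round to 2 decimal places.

48.47 mm

At z = 7.2 mm: the cone (r1=8.5→r2=7) has section circumradius 7.803 here — a regular 12-gon (perimeter = 2·12·7.803·sin(180°/12) = 48.47 mm); the cylinder at (4.5, 11.5) is absent (z outside [7.5, 29.5]); the cylinder at (6.5, 14) is not intersected at this z (z outside [14, 22.5]); Taking the union: only the cone is present, so the union is just that shape — boundary = 48.47 mm. Overall, the cross-section is a single solid region. Total boundary length (outer) = 48.47 mm.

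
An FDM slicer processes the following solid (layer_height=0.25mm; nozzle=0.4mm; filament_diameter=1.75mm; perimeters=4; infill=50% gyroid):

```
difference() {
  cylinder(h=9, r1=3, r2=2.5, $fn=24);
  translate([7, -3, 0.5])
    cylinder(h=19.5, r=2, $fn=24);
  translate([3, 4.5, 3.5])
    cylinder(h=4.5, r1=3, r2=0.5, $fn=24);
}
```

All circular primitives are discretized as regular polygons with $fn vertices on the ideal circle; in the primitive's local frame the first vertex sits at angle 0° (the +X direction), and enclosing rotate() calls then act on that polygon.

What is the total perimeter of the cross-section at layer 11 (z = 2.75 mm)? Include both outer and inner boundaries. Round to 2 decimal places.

At z = 2.75 mm: the cone: at t=0.306 of its height the radius interpolates to r₁+(r₂−r₁)t = 2.847, giving a regular 24-gon of that circumradius (perimeter = 2·24·2.847·sin(180°/24) = 17.84 mm); the r=2 cylinder at (7, -3) contributes a regular 24-gon of circumradius 2 (perimeter = 2·24·2.000·sin(180°/24) = 12.53 mm); the cone at (3, 4.5) is absent (z outside [3.5, 8]); Subtracting the remaining from the first: starting from the cone, the r=2 cylinder at (7, -3) misses the remaining region (no effect) — boundary = 17.84 mm. Overall, the cross-section is a single solid region. Total boundary length (outer) = 17.84 mm.

17.84 mm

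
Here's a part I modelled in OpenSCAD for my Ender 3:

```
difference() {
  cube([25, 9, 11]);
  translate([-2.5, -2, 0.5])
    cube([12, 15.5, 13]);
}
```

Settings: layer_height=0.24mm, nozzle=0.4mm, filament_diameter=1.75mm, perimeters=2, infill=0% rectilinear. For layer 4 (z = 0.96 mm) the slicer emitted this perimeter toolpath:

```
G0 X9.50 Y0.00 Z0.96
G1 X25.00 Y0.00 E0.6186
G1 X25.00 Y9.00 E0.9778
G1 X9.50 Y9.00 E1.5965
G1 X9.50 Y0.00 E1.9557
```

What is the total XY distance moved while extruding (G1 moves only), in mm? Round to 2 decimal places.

Sum the Euclidean lengths of each G1 segment: total = 49.00 mm.

49.00 mm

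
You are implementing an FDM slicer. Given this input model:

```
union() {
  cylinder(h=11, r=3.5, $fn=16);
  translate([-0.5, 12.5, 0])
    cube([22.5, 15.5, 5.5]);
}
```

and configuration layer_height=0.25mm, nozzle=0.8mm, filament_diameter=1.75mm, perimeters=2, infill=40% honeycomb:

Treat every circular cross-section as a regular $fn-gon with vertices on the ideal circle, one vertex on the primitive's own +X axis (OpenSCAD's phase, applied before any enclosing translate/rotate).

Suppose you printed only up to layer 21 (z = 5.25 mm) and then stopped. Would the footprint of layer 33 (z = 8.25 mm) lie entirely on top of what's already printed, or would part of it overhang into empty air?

Compare the two slices. At z = 5.25: the r=3.5 cylinder gives a regular 16-gon of circumradius 3.5 (constant along its height) (area = (16/2)·3.500²·sin(360°/16) = 37.50 mm²); the 22.5×15.5 cube at (-0.5, 12.5) contributes its full rectangle (area 348.75 mm²); Taking the union: the 2 present regions are separate (no shared area or edge), so areas and boundary lengths simply add and each stays a separate island — area = 386.25 mm². At z = 8.25: the cylinder: section is a regular 16-gon, circumradius r=3.5 (area = (16/2)·3.500²·sin(360°/16) = 37.50 mm²); the cube at (-0.5, 12.5) does not reach this height (z outside [0, 5.5]); Merging all regions: only the r=3.5 cylinder is present, so the union is just that shape — area = 37.50 mm². Checking containment: the cross-section at z = 8.25 is a subset of the cross-section at z = 5.25.

entirely on top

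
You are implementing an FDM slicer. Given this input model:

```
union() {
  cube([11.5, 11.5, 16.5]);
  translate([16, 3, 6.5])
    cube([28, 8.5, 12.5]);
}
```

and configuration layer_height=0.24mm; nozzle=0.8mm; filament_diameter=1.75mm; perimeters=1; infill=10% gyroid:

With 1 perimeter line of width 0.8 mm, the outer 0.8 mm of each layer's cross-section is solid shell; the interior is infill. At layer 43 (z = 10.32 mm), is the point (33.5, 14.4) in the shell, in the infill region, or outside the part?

outside

At z = 10.32 mm: the cube (footprint 11.5×11.5) is included at this height; the cube at (16, 3) is present — its section is the full 28×8.5 rectangle; Taking the union: the 2 present regions are separate (no shared area or edge), so areas and boundary lengths simply add and each stays a separate island — 2 connected regions. Overall, the cross-section has 2 separate islands. The nearest boundary edge runs (16.00, 11.50)→(44.00, 11.50); distance from the point to it = 2.90 mm. The point is not inside any of the regions above, so it lies outside the cross-section (2.90 mm from the nearest boundary).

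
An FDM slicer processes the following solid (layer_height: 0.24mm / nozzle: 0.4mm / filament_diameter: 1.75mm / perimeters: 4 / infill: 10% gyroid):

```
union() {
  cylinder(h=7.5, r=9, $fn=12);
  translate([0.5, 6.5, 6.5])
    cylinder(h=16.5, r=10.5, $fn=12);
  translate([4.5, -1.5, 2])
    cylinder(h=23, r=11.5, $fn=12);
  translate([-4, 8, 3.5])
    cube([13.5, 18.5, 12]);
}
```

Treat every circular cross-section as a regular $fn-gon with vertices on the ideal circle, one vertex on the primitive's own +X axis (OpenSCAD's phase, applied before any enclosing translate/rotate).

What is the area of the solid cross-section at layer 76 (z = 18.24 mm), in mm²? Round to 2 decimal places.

551.51 mm²

At z = 18.24 mm: the cylinder is not intersected at this z (z outside [0, 7.5]); the r=10.5 cylinder at (0.5, 6.5) contributes a regular 12-gon of circumradius 10.5 (area = (12/2)·10.500²·sin(360°/12) = 330.75 mm²); the r=11.5 cylinder at (4.5, -1.5) gives a regular 12-gon of circumradius 11.5 (constant along its height) (area = (12/2)·11.500²·sin(360°/12) = 396.75 mm²); the cube at (-4, 8) is not intersected at this z (z outside [3.5, 15.5]); Taking the union: the regions partially overlap — summed areas 727.50 mm² minus the doubly-counted overlap 175.99 mm² gives 551.51 mm² — area = 551.51 mm². Overall, the cross-section is a single solid region. Net area = 551.51 mm².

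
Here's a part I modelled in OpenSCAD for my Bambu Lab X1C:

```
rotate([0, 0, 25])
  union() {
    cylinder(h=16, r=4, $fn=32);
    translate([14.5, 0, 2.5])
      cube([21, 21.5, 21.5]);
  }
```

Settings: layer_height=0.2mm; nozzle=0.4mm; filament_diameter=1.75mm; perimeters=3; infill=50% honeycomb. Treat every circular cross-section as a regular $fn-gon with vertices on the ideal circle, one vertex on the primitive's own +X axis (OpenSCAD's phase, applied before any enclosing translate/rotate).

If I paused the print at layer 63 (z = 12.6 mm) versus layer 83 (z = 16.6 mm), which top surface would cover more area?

layer 63 (z = 12.6 mm)

Layer 63 (z = 12.6): the cylinder: section is a regular 32-gon, circumradius r=4 (area = (32/2)·4.000²·sin(360°/32) = 49.94 mm²); the 21×21.5 cube at (14.5, 0) contributes its full rectangle (area 451.50 mm²); Combining (union): the 2 present regions are separate (no shared area or edge), so areas and boundary lengths simply add and each stays a separate island — area = 501.44 mm²; (rotated 25° about Z; rotation is an isometry so areas/perimeters/island counts are preserved). So its area = 501.44 mm². Layer 83 (z = 16.6): the cylinder is not intersected at this z (z outside [0, 16]); the cube at (14.5, 0) is present — its section is the full 21×21.5 rectangle (area 451.50 mm²); Merging all regions: only the 21×21.5 cube at (14.5, 0) is present, so the union is just that shape — area = 451.50 mm²; (whole slice rotated 25° about Z — lengths, areas and connectivity unchanged). So its area = 451.50 mm². Layer 63 is larger (501.44 vs 451.50 mm²).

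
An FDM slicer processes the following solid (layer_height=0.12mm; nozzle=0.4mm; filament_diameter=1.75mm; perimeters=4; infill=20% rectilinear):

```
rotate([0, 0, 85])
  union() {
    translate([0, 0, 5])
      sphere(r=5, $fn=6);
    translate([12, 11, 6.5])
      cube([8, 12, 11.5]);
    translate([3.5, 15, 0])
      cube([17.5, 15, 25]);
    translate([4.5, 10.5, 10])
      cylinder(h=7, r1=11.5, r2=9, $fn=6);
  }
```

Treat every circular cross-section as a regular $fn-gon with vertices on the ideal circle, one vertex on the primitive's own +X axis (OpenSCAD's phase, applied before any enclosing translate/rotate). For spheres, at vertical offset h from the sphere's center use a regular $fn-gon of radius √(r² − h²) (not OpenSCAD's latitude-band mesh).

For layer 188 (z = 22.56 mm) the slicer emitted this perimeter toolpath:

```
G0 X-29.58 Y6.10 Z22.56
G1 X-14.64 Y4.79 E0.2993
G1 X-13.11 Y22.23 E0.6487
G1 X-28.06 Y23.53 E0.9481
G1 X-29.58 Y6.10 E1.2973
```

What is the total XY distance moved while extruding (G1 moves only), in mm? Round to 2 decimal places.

Sum the Euclidean lengths of each G1 segment: total = 65.01 mm.

65.01 mm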